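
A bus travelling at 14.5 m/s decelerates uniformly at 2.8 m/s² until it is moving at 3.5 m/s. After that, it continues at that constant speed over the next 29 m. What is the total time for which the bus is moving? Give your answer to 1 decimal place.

12.2 s

Phase 1 (decelerating): v₀ = 14.5 m/s, a = -2.8 m/s².
v = v₀ + at → t = (3.5 − 14.5) / -2.8 = 3.93 s
v² = v₀² + 2aΔx → Δx = (3.5² − 14.5²)/(2·-2.8) = 35.4 m

Phase 2 (constant speed): v₀ = 3.50 m/s, a = 0 m/s².
Constant speed: t = d/v = 29/3.50 = 8.29 s
Total time = 3.93 + 8.29 = 12.2 s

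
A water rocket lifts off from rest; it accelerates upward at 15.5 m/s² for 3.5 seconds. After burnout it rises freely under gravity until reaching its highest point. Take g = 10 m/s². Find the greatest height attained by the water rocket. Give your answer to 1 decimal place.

242.1 m

Phase 1 (powered ascent): v₀ = 0 m/s, a = 15.5 m/s².
v = v₀ + at = 0 + (15.5)(3.5) = 54.2 m/s
Δx = v₀t + ½at² = 0·3.5 + 0.5·15.5·3.5² = 94.9 m

Phase 2 (coasting upward): v₀ = 54.2 m/s, a = -10 m/s².
v = v₀ + at → t = (0 − 54.2) / -10 = 5.42 s
v² = v₀² + 2aΔx → Δx = (0² − 54.2²)/(2·-10) = 147 m
Maximum height = 94.9 + 147 = 242 m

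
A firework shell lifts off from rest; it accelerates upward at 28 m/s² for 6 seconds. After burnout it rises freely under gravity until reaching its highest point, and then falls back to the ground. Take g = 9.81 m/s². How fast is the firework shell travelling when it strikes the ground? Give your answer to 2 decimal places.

195.22 m/s

Phase 1 (powered ascent): v₀ = 0 m/s, a = 28 m/s².
v = v₀ + at = 0 + (28)(6) = 168 m/s
Δx = v₀t + ½at² = 0·6 + 0.5·28·6² = 504 m

Phase 2 (coasting upward): v₀ = 168 m/s, a = -9.81 m/s².
v = v₀ + at → t = (0 − 168) / -9.81 = 17.1 s
v² = v₀² + 2aΔx → Δx = (0² − 168²)/(2·-9.81) = 1440 m

Phase 3 (free fall): v₀ = 0 m/s, a = -9.81 m/s².
Falls 1940 m from rest: t = √(2·1940/9.81) = 19.9 s; v = g·t = 195 m/s.
Impact speed = 195 m/s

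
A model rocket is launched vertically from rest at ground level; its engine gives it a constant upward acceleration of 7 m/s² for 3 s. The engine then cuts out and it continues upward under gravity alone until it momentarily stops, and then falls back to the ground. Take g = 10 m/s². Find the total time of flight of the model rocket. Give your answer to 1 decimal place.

Phase 1 (powered ascent): v₀ = 0 m/s, a = 7 m/s².
v = v₀ + at = 0 + (7)(3) = 21.0 m/s
Δx = v₀t + ½at² = 0·3 + 0.5·7·3² = 31.5 m

Phase 2 (coasting upward): v₀ = 21.0 m/s, a = -10 m/s².
v = v₀ + at → t = (0 − 21.0) / -10 = 2.10 s
v² = v₀² + 2aΔx → Δx = (0² − 21.0²)/(2·-10) = 22.1 m

Phase 3 (free fall): v₀ = 0 m/s, a = -10 m/s².
Falls 53.5 m from rest: t = √(2·53.5/10) = 3.27 s; v = g·t = 32.7 m/s.
Total time = 3.00 + 2.10 + 3.27 = 8.37 s

8.4 s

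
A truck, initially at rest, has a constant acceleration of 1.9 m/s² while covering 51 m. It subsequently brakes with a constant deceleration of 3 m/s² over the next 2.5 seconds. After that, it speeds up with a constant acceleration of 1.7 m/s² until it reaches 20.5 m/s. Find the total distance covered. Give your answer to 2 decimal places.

187.90 m

Phase 1 (accelerating): v₀ = 0 m/s, a = 1.9 m/s².
v² = v₀² + 2aΔx = 0² + 2·1.9·51 = 194 → v = 13.9 m/s
t = (v − v₀)/a = (13.9 − 0)/1.9 = 7.33 s

Phase 2 (decelerating): v₀ = 13.9 m/s, a = -3 m/s².
v = v₀ + at = 13.9 + (-3)(2.5) = 6.42 m/s
Δx = v₀t + ½at² = 13.9·2.5 + 0.5·-3·2.5² = 25.4 m

Phase 3 (accelerating): v₀ = 6.42 m/s, a = 1.7 m/s².
v = v₀ + at → t = (20.5 − 6.42) / 1.7 = 8.28 s
v² = v₀² + 2aΔx → Δx = (20.5² − 6.42²)/(2·1.7) = 111 m
Total distance = 51.0 + 25.4 + 111 = 188 m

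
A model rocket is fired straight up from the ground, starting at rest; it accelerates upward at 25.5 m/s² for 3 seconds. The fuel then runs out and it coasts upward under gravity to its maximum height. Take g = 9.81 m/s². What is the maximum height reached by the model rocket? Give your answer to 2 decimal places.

413.03 m

Phase 1 (powered ascent): v₀ = 0 m/s, a = 25.5 m/s².
v = v₀ + at = 0 + (25.5)(3) = 76.5 m/s
Δx = v₀t + ½at² = 0·3 + 0.5·25.5·3² = 115 m

Phase 2 (coasting upward): v₀ = 76.5 m/s, a = -9.81 m/s².
v = v₀ + at → t = (0 − 76.5) / -9.81 = 7.80 s
v² = v₀² + 2aΔx → Δx = (0² − 76.5²)/(2·-9.81) = 298 m
Maximum height = 115 + 298 = 413 m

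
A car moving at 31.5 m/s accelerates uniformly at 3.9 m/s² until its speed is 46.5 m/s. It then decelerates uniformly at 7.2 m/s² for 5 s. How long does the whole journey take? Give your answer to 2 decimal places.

Phase 1 (accelerating): v₀ = 31.5 m/s, a = 3.9 m/s².
v = v₀ + at → t = (46.5 − 31.5) / 3.9 = 3.85 s
v² = v₀² + 2aΔx → Δx = (46.5² − 31.5²)/(2·3.9) = 150 m

Phase 2 (decelerating): v₀ = 46.5 m/s, a = -7.2 m/s².
v = v₀ + at = 46.5 + (-7.2)(5) = 10.5 m/s
Δx = v₀t + ½at² = 46.5·5 + 0.5·-7.2·5² = 142 m
Total time = 3.85 + 5.00 = 8.85 s

8.85 s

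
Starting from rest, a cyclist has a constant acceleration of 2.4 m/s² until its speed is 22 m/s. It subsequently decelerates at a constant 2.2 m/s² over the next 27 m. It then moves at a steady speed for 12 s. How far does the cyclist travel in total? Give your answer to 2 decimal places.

Phase 1 (accelerating): v₀ = 0 m/s, a = 2.4 m/s².
v = v₀ + at → t = (22 − 0) / 2.4 = 9.17 s
v² = v₀² + 2aΔx → Δx = (22² − 0²)/(2·2.4) = 101 m

Phase 2 (decelerating): v₀ = 22.0 m/s, a = -2.2 m/s².
v² = v₀² + 2aΔx = 22.0² + 2·-2.2·27 = 365 → v = 19.1 m/s
t = (v − v₀)/a = (19.1 − 22.0)/-2.2 = 1.31 s

Phase 3 (constant speed): v₀ = 19.1 m/s, a = 0 m/s².
v = v₀ + at = 19.1 + (0)(12) = 19.1 m/s
Δx = v₀t + ½at² = 19.1·12 + 0.5·0·12² = 229 m
Total distance = 101 + 27.0 + 229 = 357 m

357.16 m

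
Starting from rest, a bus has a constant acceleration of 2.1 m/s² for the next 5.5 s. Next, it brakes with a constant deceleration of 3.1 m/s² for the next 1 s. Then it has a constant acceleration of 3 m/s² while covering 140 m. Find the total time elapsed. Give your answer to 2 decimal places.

13.75 s

Phase 1 (accelerating): v₀ = 0 m/s, a = 2.1 m/s².
v = v₀ + at = 0 + (2.1)(5.5) = 11.6 m/s
Δx = v₀t + ½at² = 0·5.5 + 0.5·2.1·5.5² = 31.8 m

Phase 2 (decelerating): v₀ = 11.6 m/s, a = -3.1 m/s².
v = v₀ + at = 11.6 + (-3.1)(1) = 8.45 m/s
Δx = v₀t + ½at² = 11.6·1 + 0.5·-3.1·1² = 10.0 m

Phase 3 (accelerating): v₀ = 8.45 m/s, a = 3 m/s².
v² = v₀² + 2aΔx = 8.45² + 2·3·140 = 911 → v = 30.2 m/s
t = (v − v₀)/a = (30.2 − 8.45)/3 = 7.25 s
Total time = 5.50 + 1.00 + 7.25 = 13.7 s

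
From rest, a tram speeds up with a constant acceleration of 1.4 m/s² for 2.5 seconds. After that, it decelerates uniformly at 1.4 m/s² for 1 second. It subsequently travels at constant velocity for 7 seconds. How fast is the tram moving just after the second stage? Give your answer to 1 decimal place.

2.1 m/s

Phase 1 (accelerating): v₀ = 0 m/s, a = 1.4 m/s².
v = v₀ + at = 0 + (1.4)(2.5) = 3.50 m/s
Δx = v₀t + ½at² = 0·2.5 + 0.5·1.4·2.5² = 4.38 m

Phase 2 (decelerating): v₀ = 3.50 m/s, a = -1.4 m/s².
v = v₀ + at = 3.50 + (-1.4)(1) = 2.10 m/s
Δx = v₀t + ½at² = 3.50·1 + 0.5·-1.4·1² = 2.80 m
Speed at end of phase 2 = 2.10 m/s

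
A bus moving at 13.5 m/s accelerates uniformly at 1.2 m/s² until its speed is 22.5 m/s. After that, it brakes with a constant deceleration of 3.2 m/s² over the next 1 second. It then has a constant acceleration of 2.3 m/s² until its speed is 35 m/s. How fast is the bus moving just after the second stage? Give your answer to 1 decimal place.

19.3 m/s

Phase 1 (accelerating): v₀ = 13.5 m/s, a = 1.2 m/s².
v = v₀ + at → t = (22.5 − 13.5) / 1.2 = 7.50 s
v² = v₀² + 2aΔx → Δx = (22.5² − 13.5²)/(2·1.2) = 135 m

Phase 2 (decelerating): v₀ = 22.5 m/s, a = -3.2 m/s².
v = v₀ + at = 22.5 + (-3.2)(1) = 19.3 m/s
Δx = v₀t + ½at² = 22.5·1 + 0.5·-3.2·1² = 20.9 m
Speed at end of phase 2 = 19.3 m/s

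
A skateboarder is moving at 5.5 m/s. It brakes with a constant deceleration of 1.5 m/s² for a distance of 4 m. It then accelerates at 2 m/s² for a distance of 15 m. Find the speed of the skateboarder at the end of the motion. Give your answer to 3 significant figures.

8.85 m/s

Phase 1 (decelerating): v₀ = 5.50 m/s, a = -1.5 m/s².
v² = v₀² + 2aΔx = 5.50² + 2·-1.5·4 = 18.2 → v = 4.27 m/s
t = (v − v₀)/a = (4.27 − 5.50)/-1.5 = 0.819 s

Phase 2 (accelerating): v₀ = 4.27 m/s, a = 2 m/s².
v² = v₀² + 2aΔx = 4.27² + 2·2·15 = 78.2 → v = 8.85 m/s
t = (v − v₀)/a = (8.85 − 4.27)/2 = 2.29 s
Final speed = 8.85 m/s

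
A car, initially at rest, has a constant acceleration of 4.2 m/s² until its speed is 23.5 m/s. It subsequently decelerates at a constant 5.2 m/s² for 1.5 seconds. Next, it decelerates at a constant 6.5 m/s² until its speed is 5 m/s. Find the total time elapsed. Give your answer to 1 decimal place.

8.7 s

Phase 1 (accelerating): v₀ = 0 m/s, a = 4.2 m/s².
v = v₀ + at → t = (23.5 − 0) / 4.2 = 5.60 s
v² = v₀² + 2aΔx → Δx = (23.5² − 0²)/(2·4.2) = 65.7 m

Phase 2 (decelerating): v₀ = 23.5 m/s, a = -5.2 m/s².
v = v₀ + at = 23.5 + (-5.2)(1.5) = 15.7 m/s
Δx = v₀t + ½at² = 23.5·1.5 + 0.5·-5.2·1.5² = 29.4 m

Phase 3 (decelerating): v₀ = 15.7 m/s, a = -6.5 m/s².
v = v₀ + at → t = (5 − 15.7) / -6.5 = 1.65 s
v² = v₀² + 2aΔx → Δx = (5² − 15.7²)/(2·-6.5) = 17.0 m
Total time = 5.60 + 1.50 + 1.65 = 8.74 s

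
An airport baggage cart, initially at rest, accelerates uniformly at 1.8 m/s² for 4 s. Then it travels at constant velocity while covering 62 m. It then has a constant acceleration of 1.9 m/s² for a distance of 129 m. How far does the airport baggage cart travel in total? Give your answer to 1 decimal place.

205.4 m

Phase 1 (accelerating): v₀ = 0 m/s, a = 1.8 m/s².
v = v₀ + at = 0 + (1.8)(4) = 7.20 m/s
Δx = v₀t + ½at² = 0·4 + 0.5·1.8·4² = 14.4 m

Phase 2 (constant speed): v₀ = 7.20 m/s, a = 0 m/s².
Constant speed: t = d/v = 62/7.20 = 8.61 s

Phase 3 (accelerating): v₀ = 7.20 m/s, a = 1.9 m/s².
v² = v₀² + 2aΔx = 7.20² + 2·1.9·129 = 542 → v = 23.3 m/s
t = (v − v₀)/a = (23.3 − 7.20)/1.9 = 8.46 s
Total distance = 14.4 + 62.0 + 129 = 205 m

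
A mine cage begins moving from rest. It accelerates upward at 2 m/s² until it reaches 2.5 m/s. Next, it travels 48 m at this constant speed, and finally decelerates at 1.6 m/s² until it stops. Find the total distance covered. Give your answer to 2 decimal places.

51.52 m

Phase 1 (accelerating): v₀ = 0 m/s, a = 2 m/s².
v = v₀ + at → t = (2.5 − 0) / 2 = 1.25 s
v² = v₀² + 2aΔx → Δx = (2.5² − 0²)/(2·2) = 1.56 m

Phase 2 (constant speed): v₀ = 2.50 m/s, a = 0 m/s².
Constant speed: t = d/v = 48/2.50 = 19.2 s

Phase 3 (decelerating): v₀ = 2.50 m/s, a = -1.6 m/s².
v = v₀ + at → t = (0 − 2.50) / -1.6 = 1.56 s
v² = v₀² + 2aΔx → Δx = (0² − 2.50²)/(2·-1.6) = 1.95 m
Total distance = 1.56 + 48.0 + 1.95 = 51.5 m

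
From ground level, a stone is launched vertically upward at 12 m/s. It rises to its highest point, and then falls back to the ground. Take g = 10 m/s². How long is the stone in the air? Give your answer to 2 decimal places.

Phase 1 (rising): v₀ = 12.0 m/s, a = -10 m/s².
v = v₀ + at → t = (0 − 12.0) / -10 = 1.20 s
v² = v₀² + 2aΔx → Δx = (0² − 12.0²)/(2·-10) = 7.20 m

Phase 2 (falling): v₀ = 0 m/s, a = -10 m/s².
Falls 7.20 m from rest: t = √(2·7.20/10) = 1.20 s; v = g·t = 12.0 m/s.
Total time = 1.20 + 1.20 = 2.40 s

2.40 s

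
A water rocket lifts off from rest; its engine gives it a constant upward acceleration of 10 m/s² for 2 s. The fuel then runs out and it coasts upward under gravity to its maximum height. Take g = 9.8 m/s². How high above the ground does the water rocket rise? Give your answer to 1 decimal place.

40.4 m

Phase 1 (powered ascent): v₀ = 0 m/s, a = 10 m/s².
v = v₀ + at = 0 + (10)(2) = 20.0 m/s
Δx = v₀t + ½at² = 0·2 + 0.5·10·2² = 20.0 m

Phase 2 (coasting upward): v₀ = 20.0 m/s, a = -9.8 m/s².
v = v₀ + at → t = (0 − 20.0) / -9.8 = 2.04 s
v² = v₀² + 2aΔx → Δx = (0² − 20.0²)/(2·-9.8) = 20.4 m
Maximum height = 20.0 + 20.4 = 40.4 m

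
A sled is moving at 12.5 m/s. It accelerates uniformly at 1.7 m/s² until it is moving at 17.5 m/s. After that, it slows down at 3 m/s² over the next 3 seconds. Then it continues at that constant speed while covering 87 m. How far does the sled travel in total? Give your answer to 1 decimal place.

170.1 m

Phase 1 (accelerating): v₀ = 12.5 m/s, a = 1.7 m/s².
v = v₀ + at → t = (17.5 − 12.5) / 1.7 = 2.94 s
v² = v₀² + 2aΔx → Δx = (17.5² − 12.5²)/(2·1.7) = 44.1 m

Phase 2 (decelerating): v₀ = 17.5 m/s, a = -3 m/s².
v = v₀ + at = 17.5 + (-3)(3) = 8.50 m/s
Δx = v₀t + ½at² = 17.5·3 + 0.5·-3·3² = 39.0 m

Phase 3 (constant speed): v₀ = 8.50 m/s, a = 0 m/s².
Constant speed: t = d/v = 87/8.50 = 10.2 s
Total distance = 44.1 + 39.0 + 87.0 = 170 m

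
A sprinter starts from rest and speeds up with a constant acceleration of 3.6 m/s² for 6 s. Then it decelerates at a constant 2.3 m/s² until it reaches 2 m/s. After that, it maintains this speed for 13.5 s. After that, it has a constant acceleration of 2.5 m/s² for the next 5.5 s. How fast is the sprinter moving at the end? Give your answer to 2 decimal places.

Phase 1 (accelerating): v₀ = 0 m/s, a = 3.6 m/s².
v = v₀ + at = 0 + (3.6)(6) = 21.6 m/s
Δx = v₀t + ½at² = 0·6 + 0.5·3.6·6² = 64.8 m

Phase 2 (decelerating): v₀ = 21.6 m/s, a = -2.3 m/s².
v = v₀ + at → t = (2 − 21.6) / -2.3 = 8.52 s
v² = v₀² + 2aΔx → Δx = (2² − 21.6²)/(2·-2.3) = 101 m

Phase 3 (constant speed): v₀ = 2.00 m/s, a = 0 m/s².
v = v₀ + at = 2.00 + (0)(13.5) = 2.00 m/s
Δx = v₀t + ½at² = 2.00·13.5 + 0.5·0·13.5² = 27.0 m

Phase 4 (accelerating): v₀ = 2.00 m/s, a = 2.5 m/s².
v = v₀ + at = 2.00 + (2.5)(5.5) = 15.8 m/s
Δx = v₀t + ½at² = 2.00·5.5 + 0.5·2.5·5.5² = 48.8 m
Final speed = 15.8 m/s

15.75 m/s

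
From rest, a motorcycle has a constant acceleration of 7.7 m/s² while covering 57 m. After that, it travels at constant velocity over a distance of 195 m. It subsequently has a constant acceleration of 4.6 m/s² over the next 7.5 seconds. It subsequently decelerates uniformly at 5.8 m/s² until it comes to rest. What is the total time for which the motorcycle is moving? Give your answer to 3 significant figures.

29.0 s

Phase 1 (accelerating): v₀ = 0 m/s, a = 7.7 m/s².
v² = v₀² + 2aΔx = 0² + 2·7.7·57 = 878 → v = 29.6 m/s
t = (v − v₀)/a = (29.6 − 0)/7.7 = 3.85 s

Phase 2 (constant speed): v₀ = 29.6 m/s, a = 0 m/s².
Constant speed: t = d/v = 195/29.6 = 6.58 s

Phase 3 (accelerating): v₀ = 29.6 m/s, a = 4.6 m/s².
v = v₀ + at = 29.6 + (4.6)(7.5) = 64.1 m/s
Δx = v₀t + ½at² = 29.6·7.5 + 0.5·4.6·7.5² = 352 m

Phase 4 (decelerating): v₀ = 64.1 m/s, a = -5.8 m/s².
v = v₀ + at → t = (0 − 64.1) / -5.8 = 11.1 s
v² = v₀² + 2aΔx → Δx = (0² − 64.1²)/(2·-5.8) = 355 m
Total time = 3.85 + 6.58 + 7.50 + 11.1 = 29.0 s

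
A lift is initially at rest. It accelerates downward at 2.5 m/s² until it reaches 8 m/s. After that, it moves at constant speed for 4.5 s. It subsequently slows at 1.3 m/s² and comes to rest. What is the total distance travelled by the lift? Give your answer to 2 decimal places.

Phase 1 (accelerating): v₀ = 0 m/s, a = 2.5 m/s².
v = v₀ + at → t = (8 − 0) / 2.5 = 3.20 s
v² = v₀² + 2aΔx → Δx = (8² − 0²)/(2·2.5) = 12.8 m

Phase 2 (constant speed): v₀ = 8.00 m/s, a = 0 m/s².
v = v₀ + at = 8.00 + (0)(4.5) = 8.00 m/s
Δx = v₀t + ½at² = 8.00·4.5 + 0.5·0·4.5² = 36.0 m

Phase 3 (decelerating): v₀ = 8.00 m/s, a = -1.3 m/s².
v = v₀ + at → t = (0 − 8.00) / -1.3 = 6.15 s
v² = v₀² + 2aΔx → Δx = (0² − 8.00²)/(2·-1.3) = 24.6 m
Total distance = 12.8 + 36.0 + 24.6 = 73.4 m

73.42 m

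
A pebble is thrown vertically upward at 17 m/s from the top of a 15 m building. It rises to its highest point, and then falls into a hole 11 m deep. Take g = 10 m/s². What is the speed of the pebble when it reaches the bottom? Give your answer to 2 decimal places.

28.44 m/s

Phase 1 (rising): v₀ = 17.0 m/s, a = -10 m/s².
v = v₀ + at → t = (0 − 17.0) / -10 = 1.70 s
v² = v₀² + 2aΔx → Δx = (0² − 17.0²)/(2·-10) = 14.4 m

Phase 2 (falling): v₀ = 0 m/s, a = -10 m/s².
Falls 40.5 m from rest: t = √(2·40.5/10) = 2.84 s; v = g·t = 28.4 m/s.
Final speed = 28.4 m/s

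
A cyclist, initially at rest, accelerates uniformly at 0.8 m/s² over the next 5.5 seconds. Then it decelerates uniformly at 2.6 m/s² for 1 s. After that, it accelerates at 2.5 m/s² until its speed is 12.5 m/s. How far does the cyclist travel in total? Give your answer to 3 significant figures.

Phase 1 (accelerating): v₀ = 0 m/s, a = 0.8 m/s².
v = v₀ + at = 0 + (0.8)(5.5) = 4.40 m/s
Δx = v₀t + ½at² = 0·5.5 + 0.5·0.8·5.5² = 12.1 m

Phase 2 (decelerating): v₀ = 4.40 m/s, a = -2.6 m/s².
v = v₀ + at = 4.40 + (-2.6)(1) = 1.80 m/s
Δx = v₀t + ½at² = 4.40·1 + 0.5·-2.6·1² = 3.10 m

Phase 3 (accelerating): v₀ = 1.80 m/s, a = 2.5 m/s².
v = v₀ + at → t = (12.5 − 1.80) / 2.5 = 4.28 s
v² = v₀² + 2aΔx → Δx = (12.5² − 1.80²)/(2·2.5) = 30.6 m
Total distance = 12.1 + 3.10 + 30.6 = 45.8 m

45.8 m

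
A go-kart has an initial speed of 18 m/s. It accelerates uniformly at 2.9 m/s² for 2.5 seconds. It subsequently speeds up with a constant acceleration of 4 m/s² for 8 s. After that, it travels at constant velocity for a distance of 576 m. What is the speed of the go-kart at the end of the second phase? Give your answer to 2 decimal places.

57.25 m/s

Phase 1 (accelerating): v₀ = 18.0 m/s, a = 2.9 m/s².
v = v₀ + at = 18.0 + (2.9)(2.5) = 25.2 m/s
Δx = v₀t + ½at² = 18.0·2.5 + 0.5·2.9·2.5² = 54.1 m

Phase 2 (accelerating): v₀ = 25.2 m/s, a = 4 m/s².
v = v₀ + at = 25.2 + (4)(8) = 57.2 m/s
Δx = v₀t + ½at² = 25.2·8 + 0.5·4·8² = 330 m
Speed at end of phase 2 = 57.2 m/s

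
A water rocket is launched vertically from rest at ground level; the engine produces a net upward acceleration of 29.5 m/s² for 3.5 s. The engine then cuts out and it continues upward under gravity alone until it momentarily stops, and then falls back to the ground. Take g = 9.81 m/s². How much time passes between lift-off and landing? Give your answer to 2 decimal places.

26.17 s

Phase 1 (powered ascent): v₀ = 0 m/s, a = 29.5 m/s².
v = v₀ + at = 0 + (29.5)(3.5) = 103 m/s
Δx = v₀t + ½at² = 0·3.5 + 0.5·29.5·3.5² = 181 m

Phase 2 (coasting upward): v₀ = 103 m/s, a = -9.81 m/s².
v = v₀ + at → t = (0 − 103) / -9.81 = 10.5 s
v² = v₀² + 2aΔx → Δx = (0² − 103²)/(2·-9.81) = 543 m

Phase 3 (free fall): v₀ = 0 m/s, a = -9.81 m/s².
Falls 724 m from rest: t = √(2·724/9.81) = 12.1 s; v = g·t = 119 m/s.
Total time = 3.50 + 10.5 + 12.1 = 26.2 s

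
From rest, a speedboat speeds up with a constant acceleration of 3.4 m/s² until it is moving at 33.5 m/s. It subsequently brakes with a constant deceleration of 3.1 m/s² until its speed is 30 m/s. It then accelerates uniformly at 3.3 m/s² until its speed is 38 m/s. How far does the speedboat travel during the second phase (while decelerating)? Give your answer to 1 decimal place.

35.8 m

Phase 1 (accelerating): v₀ = 0 m/s, a = 3.4 m/s².
v = v₀ + at → t = (33.5 − 0) / 3.4 = 9.85 s
v² = v₀² + 2aΔx → Δx = (33.5² − 0²)/(2·3.4) = 165 m

Phase 2 (decelerating): v₀ = 33.5 m/s, a = -3.1 m/s².
v = v₀ + at → t = (30 − 33.5) / -3.1 = 1.13 s
v² = v₀² + 2aΔx → Δx = (30² − 33.5²)/(2·-3.1) = 35.8 m
Distance in phase 2 = 35.8 m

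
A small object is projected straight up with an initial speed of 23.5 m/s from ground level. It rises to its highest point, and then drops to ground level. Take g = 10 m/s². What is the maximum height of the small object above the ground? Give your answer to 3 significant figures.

27.6 m

Phase 1 (rising): v₀ = 23.5 m/s, a = -10 m/s².
v = v₀ + at → t = (0 − 23.5) / -10 = 2.35 s
v² = v₀² + 2aΔx → Δx = (0² − 23.5²)/(2·-10) = 27.6 m
Maximum height = 27.6 m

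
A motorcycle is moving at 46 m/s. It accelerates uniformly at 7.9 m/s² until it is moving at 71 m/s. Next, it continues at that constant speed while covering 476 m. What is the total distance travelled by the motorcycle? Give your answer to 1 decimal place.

Phase 1 (accelerating): v₀ = 46.0 m/s, a = 7.9 m/s².
v = v₀ + at → t = (71 − 46.0) / 7.9 = 3.16 s
v² = v₀² + 2aΔx → Δx = (71² − 46.0²)/(2·7.9) = 185 m

Phase 2 (constant speed): v₀ = 71.0 m/s, a = 0 m/s².
Constant speed: t = d/v = 476/71.0 = 6.70 s
Total distance = 185 + 476 = 661 m

661.1 m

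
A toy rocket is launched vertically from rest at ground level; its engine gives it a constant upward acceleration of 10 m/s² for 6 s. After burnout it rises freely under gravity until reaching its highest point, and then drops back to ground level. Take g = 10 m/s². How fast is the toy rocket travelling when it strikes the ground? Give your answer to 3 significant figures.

Phase 1 (powered ascent): v₀ = 0 m/s, a = 10 m/s².
v = v₀ + at = 0 + (10)(6) = 60.0 m/s
Δx = v₀t + ½at² = 0·6 + 0.5·10·6² = 180 m

Phase 2 (coasting upward): v₀ = 60.0 m/s, a = -10 m/s².
v = v₀ + at → t = (0 − 60.0) / -10 = 6.00 s
v² = v₀² + 2aΔx → Δx = (0² − 60.0²)/(2·-10) = 180 m

Phase 3 (free fall): v₀ = 0 m/s, a = -10 m/s².
Falls 360 m from rest: t = √(2·360/10) = 8.49 s; v = g·t = 84.9 m/s.
Impact speed = 84.9 m/s

84.9 m/s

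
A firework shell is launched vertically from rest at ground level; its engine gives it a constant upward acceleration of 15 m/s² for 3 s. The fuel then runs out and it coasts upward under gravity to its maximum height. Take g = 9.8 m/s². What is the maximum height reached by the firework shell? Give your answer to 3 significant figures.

Phase 1 (powered ascent): v₀ = 0 m/s, a = 15 m/s².
v = v₀ + at = 0 + (15)(3) = 45.0 m/s
Δx = v₀t + ½at² = 0·3 + 0.5·15·3² = 67.5 m

Phase 2 (coasting upward): v₀ = 45.0 m/s, a = -9.8 m/s².
v = v₀ + at → t = (0 − 45.0) / -9.8 = 4.59 s
v² = v₀² + 2aΔx → Δx = (0² − 45.0²)/(2·-9.8) = 103 m
Maximum height = 67.5 + 103 = 171 m

171 m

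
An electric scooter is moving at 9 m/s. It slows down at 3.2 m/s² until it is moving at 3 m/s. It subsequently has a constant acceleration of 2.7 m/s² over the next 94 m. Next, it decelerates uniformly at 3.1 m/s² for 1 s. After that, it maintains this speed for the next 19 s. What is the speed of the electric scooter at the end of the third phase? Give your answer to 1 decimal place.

Phase 1 (decelerating): v₀ = 9.00 m/s, a = -3.2 m/s².
v = v₀ + at → t = (3 − 9.00) / -3.2 = 1.88 s
v² = v₀² + 2aΔx → Δx = (3² − 9.00²)/(2·-3.2) = 11.2 m

Phase 2 (accelerating): v₀ = 3.00 m/s, a = 2.7 m/s².
v² = v₀² + 2aΔx = 3.00² + 2·2.7·94 = 517 → v = 22.7 m/s
t = (v − v₀)/a = (22.7 − 3.00)/2.7 = 7.31 s

Phase 3 (decelerating): v₀ = 22.7 m/s, a = -3.1 m/s².
v = v₀ + at = 22.7 + (-3.1)(1) = 19.6 m/s
Δx = v₀t + ½at² = 22.7·1 + 0.5·-3.1·1² = 21.2 m
Speed at end of phase 3 = 19.6 m/s

19.6 m/s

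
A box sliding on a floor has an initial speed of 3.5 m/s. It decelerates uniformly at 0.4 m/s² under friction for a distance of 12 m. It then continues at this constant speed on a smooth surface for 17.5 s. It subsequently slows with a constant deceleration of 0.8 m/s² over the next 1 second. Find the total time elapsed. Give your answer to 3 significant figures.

Phase 1 (decelerating): v₀ = 3.50 m/s, a = -0.4 m/s².
v² = v₀² + 2aΔx = 3.50² + 2·-0.4·12 = 2.65 → v = 1.63 m/s
t = (v − v₀)/a = (1.63 − 3.50)/-0.4 = 4.68 s

Phase 2 (constant speed): v₀ = 1.63 m/s, a = 0 m/s².
v = v₀ + at = 1.63 + (0)(17.5) = 1.63 m/s
Δx = v₀t + ½at² = 1.63·17.5 + 0.5·0·17.5² = 28.5 m

Phase 3 (decelerating): v₀ = 1.63 m/s, a = -0.8 m/s².
v = v₀ + at = 1.63 + (-0.8)(1) = 0.828 m/s
Δx = v₀t + ½at² = 1.63·1 + 0.5·-0.8·1² = 1.23 m
Total time = 4.68 + 17.5 + 1.00 = 23.2 s

23.2 s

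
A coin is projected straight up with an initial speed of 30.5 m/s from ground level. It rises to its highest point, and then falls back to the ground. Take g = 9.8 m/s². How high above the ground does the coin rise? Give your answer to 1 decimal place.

47.5 m

Phase 1 (rising): v₀ = 30.5 m/s, a = -9.8 m/s².
v = v₀ + at → t = (0 − 30.5) / -9.8 = 3.11 s
v² = v₀² + 2aΔx → Δx = (0² − 30.5²)/(2·-9.8) = 47.5 m
Maximum height = 47.5 m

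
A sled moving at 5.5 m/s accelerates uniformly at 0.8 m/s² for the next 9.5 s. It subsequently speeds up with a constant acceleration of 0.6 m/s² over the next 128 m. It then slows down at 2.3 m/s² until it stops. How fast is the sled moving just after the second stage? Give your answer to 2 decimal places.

Phase 1 (accelerating): v₀ = 5.50 m/s, a = 0.8 m/s².
v = v₀ + at = 5.50 + (0.8)(9.5) = 13.1 m/s
Δx = v₀t + ½at² = 5.50·9.5 + 0.5·0.8·9.5² = 88.3 m

Phase 2 (accelerating): v₀ = 13.1 m/s, a = 0.6 m/s².
v² = v₀² + 2aΔx = 13.1² + 2·0.6·128 = 325 → v = 18.0 m/s
t = (v − v₀)/a = (18.0 − 13.1)/0.6 = 8.22 s
Speed at end of phase 2 = 18.0 m/s

18.03 m/s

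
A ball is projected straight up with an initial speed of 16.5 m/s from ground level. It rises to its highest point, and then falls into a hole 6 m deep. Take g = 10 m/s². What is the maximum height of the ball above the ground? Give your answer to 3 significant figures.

13.6 m

Phase 1 (rising): v₀ = 16.5 m/s, a = -10 m/s².
v = v₀ + at → t = (0 − 16.5) / -10 = 1.65 s
v² = v₀² + 2aΔx → Δx = (0² − 16.5²)/(2·-10) = 13.6 m
Maximum height = 13.6 m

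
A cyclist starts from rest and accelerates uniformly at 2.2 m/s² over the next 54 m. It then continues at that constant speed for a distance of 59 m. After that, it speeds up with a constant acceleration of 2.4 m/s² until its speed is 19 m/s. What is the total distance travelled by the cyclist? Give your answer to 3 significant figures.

Phase 1 (accelerating): v₀ = 0 m/s, a = 2.2 m/s².
v² = v₀² + 2aΔx = 0² + 2·2.2·54 = 238 → v = 15.4 m/s
t = (v − v₀)/a = (15.4 − 0)/2.2 = 7.01 s

Phase 2 (constant speed): v₀ = 15.4 m/s, a = 0 m/s².
Constant speed: t = d/v = 59/15.4 = 3.83 s

Phase 3 (accelerating): v₀ = 15.4 m/s, a = 2.4 m/s².
v = v₀ + at → t = (19 − 15.4) / 2.4 = 1.49 s
v² = v₀² + 2aΔx → Δx = (19² − 15.4²)/(2·2.4) = 25.7 m
Total distance = 54.0 + 59.0 + 25.7 = 139 m

139 m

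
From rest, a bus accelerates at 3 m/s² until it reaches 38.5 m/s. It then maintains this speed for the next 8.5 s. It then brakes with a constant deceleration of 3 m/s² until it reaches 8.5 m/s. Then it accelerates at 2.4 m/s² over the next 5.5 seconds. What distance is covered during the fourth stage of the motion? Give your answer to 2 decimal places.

Phase 1 (accelerating): v₀ = 0 m/s, a = 3 m/s².
v = v₀ + at → t = (38.5 − 0) / 3 = 12.8 s
v² = v₀² + 2aΔx → Δx = (38.5² − 0²)/(2·3) = 247 m

Phase 2 (constant speed): v₀ = 38.5 m/s, a = 0 m/s².
v = v₀ + at = 38.5 + (0)(8.5) = 38.5 m/s
Δx = v₀t + ½at² = 38.5·8.5 + 0.5·0·8.5² = 327 m

Phase 3 (decelerating): v₀ = 38.5 m/s, a = -3 m/s².
v = v₀ + at → t = (8.5 − 38.5) / -3 = 10.0 s
v² = v₀² + 2aΔx → Δx = (8.5² − 38.5²)/(2·-3) = 235 m

Phase 4 (accelerating): v₀ = 8.50 m/s, a = 2.4 m/s².
v = v₀ + at = 8.50 + (2.4)(5.5) = 21.7 m/s
Δx = v₀t + ½at² = 8.50·5.5 + 0.5·2.4·5.5² = 83.0 m
Distance in phase 4 = 83.0 m

83.05 m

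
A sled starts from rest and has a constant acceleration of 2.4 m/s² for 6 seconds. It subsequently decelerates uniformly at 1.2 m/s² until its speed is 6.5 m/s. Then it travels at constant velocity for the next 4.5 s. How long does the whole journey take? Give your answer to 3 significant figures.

Phase 1 (accelerating): v₀ = 0 m/s, a = 2.4 m/s².
v = v₀ + at = 0 + (2.4)(6) = 14.4 m/s
Δx = v₀t + ½at² = 0·6 + 0.5·2.4·6² = 43.2 m

Phase 2 (decelerating): v₀ = 14.4 m/s, a = -1.2 m/s².
v = v₀ + at → t = (6.5 − 14.4) / -1.2 = 6.58 s
v² = v₀² + 2aΔx → Δx = (6.5² − 14.4²)/(2·-1.2) = 68.8 m

Phase 3 (constant speed): v₀ = 6.50 m/s, a = 0 m/s².
v = v₀ + at = 6.50 + (0)(4.5) = 6.50 m/s
Δx = v₀t + ½at² = 6.50·4.5 + 0.5·0·4.5² = 29.2 m
Total time = 6.00 + 6.58 + 4.50 = 17.1 s

17.1 s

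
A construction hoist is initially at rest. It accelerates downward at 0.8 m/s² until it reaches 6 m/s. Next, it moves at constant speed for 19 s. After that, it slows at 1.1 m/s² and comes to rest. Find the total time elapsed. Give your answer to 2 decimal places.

31.95 s

Phase 1 (accelerating): v₀ = 0 m/s, a = 0.8 m/s².
v = v₀ + at → t = (6 − 0) / 0.8 = 7.50 s
v² = v₀² + 2aΔx → Δx = (6² − 0²)/(2·0.8) = 22.5 m

Phase 2 (constant speed): v₀ = 6.00 m/s, a = 0 m/s².
v = v₀ + at = 6.00 + (0)(19) = 6.00 m/s
Δx = v₀t + ½at² = 6.00·19 + 0.5·0·19² = 114 m

Phase 3 (decelerating): v₀ = 6.00 m/s, a = -1.1 m/s².
v = v₀ + at → t = (0 − 6.00) / -1.1 = 5.45 s
v² = v₀² + 2aΔx → Δx = (0² − 6.00²)/(2·-1.1) = 16.4 m
Total time = 7.50 + 19.0 + 5.45 = 32.0 s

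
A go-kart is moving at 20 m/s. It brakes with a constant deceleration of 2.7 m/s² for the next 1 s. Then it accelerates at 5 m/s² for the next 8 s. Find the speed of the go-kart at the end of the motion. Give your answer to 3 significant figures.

57.3 m/s

Phase 1 (decelerating): v₀ = 20.0 m/s, a = -2.7 m/s².
v = v₀ + at = 20.0 + (-2.7)(1) = 17.3 m/s
Δx = v₀t + ½at² = 20.0·1 + 0.5·-2.7·1² = 18.6 m

Phase 2 (accelerating): v₀ = 17.3 m/s, a = 5 m/s².
v = v₀ + at = 17.3 + (5)(8) = 57.3 m/s
Δx = v₀t + ½at² = 17.3·8 + 0.5·5·8² = 298 m
Final speed = 57.3 m/s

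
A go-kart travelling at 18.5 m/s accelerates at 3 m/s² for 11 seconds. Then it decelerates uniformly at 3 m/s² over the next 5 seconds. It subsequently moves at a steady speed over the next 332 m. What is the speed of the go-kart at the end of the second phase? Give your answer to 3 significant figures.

Phase 1 (accelerating): v₀ = 18.5 m/s, a = 3 m/s².
v = v₀ + at = 18.5 + (3)(11) = 51.5 m/s
Δx = v₀t + ½at² = 18.5·11 + 0.5·3·11² = 385 m

Phase 2 (decelerating): v₀ = 51.5 m/s, a = -3 m/s².
v = v₀ + at = 51.5 + (-3)(5) = 36.5 m/s
Δx = v₀t + ½at² = 51.5·5 + 0.5·-3·5² = 220 m
Speed at end of phase 2 = 36.5 m/s

36.5 m/s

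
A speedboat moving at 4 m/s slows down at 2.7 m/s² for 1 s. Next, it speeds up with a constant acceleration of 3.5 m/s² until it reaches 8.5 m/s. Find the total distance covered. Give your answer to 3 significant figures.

12.7 m

Phase 1 (decelerating): v₀ = 4.00 m/s, a = -2.7 m/s².
v = v₀ + at = 4.00 + (-2.7)(1) = 1.30 m/s
Δx = v₀t + ½at² = 4.00·1 + 0.5·-2.7·1² = 2.65 m

Phase 2 (accelerating): v₀ = 1.30 m/s, a = 3.5 m/s².
v = v₀ + at → t = (8.5 − 1.30) / 3.5 = 2.06 s
v² = v₀² + 2aΔx → Δx = (8.5² − 1.30²)/(2·3.5) = 10.1 m
Total distance = 2.65 + 10.1 = 12.7 m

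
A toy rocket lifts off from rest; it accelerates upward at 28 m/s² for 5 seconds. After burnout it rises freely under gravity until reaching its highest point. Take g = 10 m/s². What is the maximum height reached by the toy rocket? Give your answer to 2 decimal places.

Phase 1 (powered ascent): v₀ = 0 m/s, a = 28 m/s².
v = v₀ + at = 0 + (28)(5) = 140 m/s
Δx = v₀t + ½at² = 0·5 + 0.5·28·5² = 350 m

Phase 2 (coasting upward): v₀ = 140 m/s, a = -10 m/s².
v = v₀ + at → t = (0 − 140) / -10 = 14.0 s
v² = v₀² + 2aΔx → Δx = (0² − 140²)/(2·-10) = 980 m
Maximum height = 350 + 980 = 1330 m

1330.00 m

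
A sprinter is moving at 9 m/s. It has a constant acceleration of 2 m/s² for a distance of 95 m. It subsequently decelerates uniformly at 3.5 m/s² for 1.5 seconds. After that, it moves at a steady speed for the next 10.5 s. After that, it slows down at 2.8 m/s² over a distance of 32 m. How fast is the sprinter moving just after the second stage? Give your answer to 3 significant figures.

Phase 1 (accelerating): v₀ = 9.00 m/s, a = 2 m/s².
v² = v₀² + 2aΔx = 9.00² + 2·2·95 = 461 → v = 21.5 m/s
t = (v − v₀)/a = (21.5 − 9.00)/2 = 6.24 s

Phase 2 (decelerating): v₀ = 21.5 m/s, a = -3.5 m/s².
v = v₀ + at = 21.5 + (-3.5)(1.5) = 16.2 m/s
Δx = v₀t + ½at² = 21.5·1.5 + 0.5·-3.5·1.5² = 28.3 m
Speed at end of phase 2 = 16.2 m/s

16.2 m/s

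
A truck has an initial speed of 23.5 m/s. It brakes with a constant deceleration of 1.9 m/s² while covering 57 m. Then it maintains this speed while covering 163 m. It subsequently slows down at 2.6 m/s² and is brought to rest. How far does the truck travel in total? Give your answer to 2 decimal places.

284.55 m

Phase 1 (decelerating): v₀ = 23.5 m/s, a = -1.9 m/s².
v² = v₀² + 2aΔx = 23.5² + 2·-1.9·57 = 336 → v = 18.3 m/s
t = (v − v₀)/a = (18.3 − 23.5)/-1.9 = 2.73 s

Phase 2 (constant speed): v₀ = 18.3 m/s, a = 0 m/s².
Constant speed: t = d/v = 163/18.3 = 8.90 s

Phase 3 (decelerating): v₀ = 18.3 m/s, a = -2.6 m/s².
v = v₀ + at → t = (0 − 18.3) / -2.6 = 7.05 s
v² = v₀² + 2aΔx → Δx = (0² − 18.3²)/(2·-2.6) = 64.5 m
Total distance = 57.0 + 163 + 64.5 = 285 m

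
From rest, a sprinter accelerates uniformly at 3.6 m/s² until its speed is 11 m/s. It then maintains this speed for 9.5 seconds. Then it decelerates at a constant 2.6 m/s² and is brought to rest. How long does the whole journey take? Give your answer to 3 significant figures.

16.8 s

Phase 1 (accelerating): v₀ = 0 m/s, a = 3.6 m/s².
v = v₀ + at → t = (11 − 0) / 3.6 = 3.06 s
v² = v₀² + 2aΔx → Δx = (11² − 0²)/(2·3.6) = 16.8 m

Phase 2 (constant speed): v₀ = 11.0 m/s, a = 0 m/s².
v = v₀ + at = 11.0 + (0)(9.5) = 11.0 m/s
Δx = v₀t + ½at² = 11.0·9.5 + 0.5·0·9.5² = 104 m

Phase 3 (decelerating): v₀ = 11.0 m/s, a = -2.6 m/s².
v = v₀ + at → t = (0 − 11.0) / -2.6 = 4.23 s
v² = v₀² + 2aΔx → Δx = (0² − 11.0²)/(2·-2.6) = 23.3 m
Total time = 3.06 + 9.50 + 4.23 = 16.8 s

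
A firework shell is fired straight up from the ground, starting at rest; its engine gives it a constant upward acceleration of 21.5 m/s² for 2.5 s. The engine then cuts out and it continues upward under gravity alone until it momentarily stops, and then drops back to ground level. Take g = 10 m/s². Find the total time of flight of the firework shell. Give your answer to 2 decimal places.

Phase 1 (powered ascent): v₀ = 0 m/s, a = 21.5 m/s².
v = v₀ + at = 0 + (21.5)(2.5) = 53.8 m/s
Δx = v₀t + ½at² = 0·2.5 + 0.5·21.5·2.5² = 67.2 m

Phase 2 (coasting upward): v₀ = 53.8 m/s, a = -10 m/s².
v = v₀ + at → t = (0 − 53.8) / -10 = 5.38 s
v² = v₀² + 2aΔx → Δx = (0² − 53.8²)/(2·-10) = 144 m

Phase 3 (free fall): v₀ = 0 m/s, a = -10 m/s².
Falls 212 m from rest: t = √(2·212/10) = 6.51 s; v = g·t = 65.1 m/s.
Total time = 2.50 + 5.38 + 6.51 = 14.4 s

14.38 s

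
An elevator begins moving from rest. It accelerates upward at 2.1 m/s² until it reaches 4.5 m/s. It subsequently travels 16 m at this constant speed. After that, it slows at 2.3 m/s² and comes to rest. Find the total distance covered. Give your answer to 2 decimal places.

Phase 1 (accelerating): v₀ = 0 m/s, a = 2.1 m/s².
v = v₀ + at → t = (4.5 − 0) / 2.1 = 2.14 s
v² = v₀² + 2aΔx → Δx = (4.5² − 0²)/(2·2.1) = 4.82 m

Phase 2 (constant speed): v₀ = 4.50 m/s, a = 0 m/s².
Constant speed: t = d/v = 16/4.50 = 3.56 s

Phase 3 (decelerating): v₀ = 4.50 m/s, a = -2.3 m/s².
v = v₀ + at → t = (0 − 4.50) / -2.3 = 1.96 s
v² = v₀² + 2aΔx → Δx = (0² − 4.50²)/(2·-2.3) = 4.40 m
Total distance = 4.82 + 16.0 + 4.40 = 25.2 m

25.22 m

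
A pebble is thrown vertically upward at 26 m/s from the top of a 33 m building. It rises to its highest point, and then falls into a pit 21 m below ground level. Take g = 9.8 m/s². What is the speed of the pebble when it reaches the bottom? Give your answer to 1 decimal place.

41.6 m/s

Phase 1 (rising): v₀ = 26.0 m/s, a = -9.8 m/s².
v = v₀ + at → t = (0 − 26.0) / -9.8 = 2.65 s
v² = v₀² + 2aΔx → Δx = (0² − 26.0²)/(2·-9.8) = 34.5 m

Phase 2 (falling): v₀ = 0 m/s, a = -9.8 m/s².
Falls 88.5 m from rest: t = √(2·88.5/9.8) = 4.25 s; v = g·t = 41.6 m/s.
Final speed = 41.6 m/s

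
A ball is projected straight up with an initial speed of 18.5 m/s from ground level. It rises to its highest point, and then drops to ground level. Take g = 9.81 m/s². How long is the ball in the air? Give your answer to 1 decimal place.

3.8 s

Phase 1 (rising): v₀ = 18.5 m/s, a = -9.81 m/s².
v = v₀ + at → t = (0 − 18.5) / -9.81 = 1.89 s
v² = v₀² + 2aΔx → Δx = (0² − 18.5²)/(2·-9.81) = 17.4 m

Phase 2 (falling): v₀ = 0 m/s, a = -9.81 m/s².
Falls 17.4 m from rest: t = √(2·17.4/9.81) = 1.89 s; v = g·t = 18.5 m/s.
Total time = 1.89 + 1.89 = 3.77 s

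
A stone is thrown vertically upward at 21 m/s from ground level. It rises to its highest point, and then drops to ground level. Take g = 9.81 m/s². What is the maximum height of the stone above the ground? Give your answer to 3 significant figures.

Phase 1 (rising): v₀ = 21.0 m/s, a = -9.81 m/s².
v = v₀ + at → t = (0 − 21.0) / -9.81 = 2.14 s
v² = v₀² + 2aΔx → Δx = (0² − 21.0²)/(2·-9.81) = 22.5 m
Maximum height = 22.5 m

22.5 m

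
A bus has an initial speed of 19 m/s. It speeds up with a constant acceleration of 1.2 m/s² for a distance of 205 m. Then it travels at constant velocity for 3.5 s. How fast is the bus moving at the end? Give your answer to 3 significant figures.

Phase 1 (accelerating): v₀ = 19.0 m/s, a = 1.2 m/s².
v² = v₀² + 2aΔx = 19.0² + 2·1.2·205 = 853 → v = 29.2 m/s
t = (v − v₀)/a = (29.2 − 19.0)/1.2 = 8.51 s

Phase 2 (constant speed): v₀ = 29.2 m/s, a = 0 m/s².
v = v₀ + at = 29.2 + (0)(3.5) = 29.2 m/s
Δx = v₀t + ½at² = 29.2·3.5 + 0.5·0·3.5² = 102 m
Final speed = 29.2 m/s

29.2 m/s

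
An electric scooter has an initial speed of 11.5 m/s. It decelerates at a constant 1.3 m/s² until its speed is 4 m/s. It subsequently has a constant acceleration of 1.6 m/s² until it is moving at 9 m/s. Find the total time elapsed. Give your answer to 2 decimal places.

8.89 s

Phase 1 (decelerating): v₀ = 11.5 m/s, a = -1.3 m/s².
v = v₀ + at → t = (4 − 11.5) / -1.3 = 5.77 s
v² = v₀² + 2aΔx → Δx = (4² − 11.5²)/(2·-1.3) = 44.7 m

Phase 2 (accelerating): v₀ = 4.00 m/s, a = 1.6 m/s².
v = v₀ + at → t = (9 − 4.00) / 1.6 = 3.12 s
v² = v₀² + 2aΔx → Δx = (9² − 4.00²)/(2·1.6) = 20.3 m
Total time = 5.77 + 3.12 = 8.89 s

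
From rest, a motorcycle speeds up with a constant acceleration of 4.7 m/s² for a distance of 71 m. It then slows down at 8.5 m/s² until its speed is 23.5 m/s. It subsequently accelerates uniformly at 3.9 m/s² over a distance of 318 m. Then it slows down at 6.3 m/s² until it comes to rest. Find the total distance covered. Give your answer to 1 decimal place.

Phase 1 (accelerating): v₀ = 0 m/s, a = 4.7 m/s².
v² = v₀² + 2aΔx = 0² + 2·4.7·71 = 667 → v = 25.8 m/s
t = (v − v₀)/a = (25.8 − 0)/4.7 = 5.50 s

Phase 2 (decelerating): v₀ = 25.8 m/s, a = -8.5 m/s².
v = v₀ + at → t = (23.5 − 25.8) / -8.5 = 0.275 s
v² = v₀² + 2aΔx → Δx = (23.5² − 25.8²)/(2·-8.5) = 6.77 m

Phase 3 (accelerating): v₀ = 23.5 m/s, a = 3.9 m/s².
v² = v₀² + 2aΔx = 23.5² + 2·3.9·318 = 3030 → v = 55.1 m/s
t = (v − v₀)/a = (55.1 − 23.5)/3.9 = 8.09 s

Phase 4 (decelerating): v₀ = 55.1 m/s, a = -6.3 m/s².
v = v₀ + at → t = (0 − 55.1) / -6.3 = 8.74 s
v² = v₀² + 2aΔx → Δx = (0² − 55.1²)/(2·-6.3) = 241 m
Total distance = 71.0 + 6.77 + 318 + 241 = 636 m

636.5 m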